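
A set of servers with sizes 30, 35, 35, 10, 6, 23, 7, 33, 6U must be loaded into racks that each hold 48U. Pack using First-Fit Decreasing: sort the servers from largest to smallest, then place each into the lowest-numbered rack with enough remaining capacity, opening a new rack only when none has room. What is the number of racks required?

Sorted descending: 35, 35, 33, 30, 23, 10, 7, 6, 6.
Put 35U in rack 1; 13U remain.
Put 35U in rack 2; 13U remain.
Put 33U in rack 3; 15U remain.
Put 30U in rack 4; 18U remain.
Put 23U in rack 5; 25U remain.
Put 10U in rack 1; 3U remain.
Put 7U in rack 2; 6U remain.
Put 6U in rack 2; 0U remain.
Put 6U in rack 3; 9U remain.
Final racks: [35,10] [35,7,6] [33,6] [30] [23].

5 racks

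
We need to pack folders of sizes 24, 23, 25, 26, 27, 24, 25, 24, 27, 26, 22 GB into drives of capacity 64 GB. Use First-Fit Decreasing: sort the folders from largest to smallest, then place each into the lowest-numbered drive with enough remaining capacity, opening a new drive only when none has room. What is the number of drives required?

6

Sorted descending: 27, 27, 26, 26, 25, 25, 24, 24, 24, 23, 22.
drive 1: place 27 GB, 37 GB left
drive 1: place 27 GB, 10 GB left
drive 2: place 26 GB, 38 GB left
drive 2: place 26 GB, 12 GB left
drive 3: place 25 GB, 39 GB left
drive 3: place 25 GB, 14 GB left
drive 4: place 24 GB, 40 GB left
drive 4: place 24 GB, 16 GB left
drive 5: place 24 GB, 40 GB left
drive 5: place 23 GB, 17 GB left
drive 6: place 22 GB, 42 GB left
Final drives: [27,27] [26,26] [25,25] [24,24] [24,23] [22].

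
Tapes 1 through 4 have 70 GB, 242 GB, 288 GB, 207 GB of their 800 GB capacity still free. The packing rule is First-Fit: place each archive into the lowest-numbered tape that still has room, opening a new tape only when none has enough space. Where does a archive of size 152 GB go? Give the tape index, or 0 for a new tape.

Tapes with room: tape 2 (242 GB), tape 3 (288 GB), tape 4 (207 GB).
The first with room is tape 2.

2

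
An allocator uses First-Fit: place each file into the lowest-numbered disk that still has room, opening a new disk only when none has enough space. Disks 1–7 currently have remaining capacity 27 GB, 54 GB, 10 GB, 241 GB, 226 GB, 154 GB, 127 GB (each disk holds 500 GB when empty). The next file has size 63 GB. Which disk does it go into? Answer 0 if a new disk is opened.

4

Disks with room: disk 4 (241 GB), disk 5 (226 GB), disk 6 (154 GB), disk 7 (127 GB).
The first with room is disk 4.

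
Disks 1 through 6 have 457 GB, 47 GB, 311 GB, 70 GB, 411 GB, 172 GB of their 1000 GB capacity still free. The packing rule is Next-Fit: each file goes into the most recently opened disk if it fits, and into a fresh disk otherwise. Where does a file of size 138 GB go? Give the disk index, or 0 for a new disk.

Next-Fit only looks at disk 6, which has 172 GB free.
138 GB fits there.

6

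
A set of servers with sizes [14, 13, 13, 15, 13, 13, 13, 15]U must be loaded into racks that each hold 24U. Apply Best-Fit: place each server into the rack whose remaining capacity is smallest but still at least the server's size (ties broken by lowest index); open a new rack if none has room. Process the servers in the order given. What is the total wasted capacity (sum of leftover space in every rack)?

83

Put 14U in rack 1; 10U remain.
Put 13U in rack 2; 11U remain.
Put 13U in rack 3; 11U remain.
Put 15U in rack 4; 9U remain.
Put 13U in rack 5; 11U remain.
Put 13U in rack 6; 11U remain.
Put 13U in rack 7; 11U remain.
Put 15U in rack 8; 9U remain.
8 racks × 24U = 192U; used 109U; unused 83U.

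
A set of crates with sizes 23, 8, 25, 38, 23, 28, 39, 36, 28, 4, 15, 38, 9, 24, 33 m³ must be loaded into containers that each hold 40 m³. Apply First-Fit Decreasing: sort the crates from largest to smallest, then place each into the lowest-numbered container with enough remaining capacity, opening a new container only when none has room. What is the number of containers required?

Sorted descending: 39, 38, 38, 36, 33, 28, 28, 25, 24, 23, 23, 15, 9, 8, 4.
Put 39 m³ in container 1; 1 m³ remain.
Put 38 m³ in container 2; 2 m³ remain.
Put 38 m³ in container 3; 2 m³ remain.
Put 36 m³ in container 4; 4 m³ remain.
Put 33 m³ in container 5; 7 m³ remain.
Put 28 m³ in container 6; 12 m³ remain.
Put 28 m³ in container 7; 12 m³ remain.
Put 25 m³ in container 8; 15 m³ remain.
Put 24 m³ in container 9; 16 m³ remain.
Put 23 m³ in container 10; 17 m³ remain.
Put 23 m³ in container 11; 17 m³ remain.
Put 15 m³ in container 8; 0 m³ remain.
Put 9 m³ in container 6; 3 m³ remain.
Put 8 m³ in container 7; 4 m³ remain.
Put 4 m³ in container 4; 0 m³ remain.
Final containers: [39] [38] [38] [36,4] [33] [28,9] [28,8] [25,15] [24] [23] [23].

11 containers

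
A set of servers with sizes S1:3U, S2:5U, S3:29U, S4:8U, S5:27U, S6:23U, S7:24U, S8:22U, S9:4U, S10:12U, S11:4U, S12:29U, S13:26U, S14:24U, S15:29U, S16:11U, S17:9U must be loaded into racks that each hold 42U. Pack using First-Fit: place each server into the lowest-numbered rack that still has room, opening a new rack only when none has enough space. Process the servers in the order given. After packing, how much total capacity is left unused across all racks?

89

S1 (3U) → rack 1 (remaining 39U)
S2 (5U) → rack 1 (remaining 34U)
S3 (29U) → rack 1 (remaining 5U)
S4 (8U) → rack 2 (remaining 34U)
S5 (27U) → rack 2 (remaining 7U)
S6 (23U) → rack 3 (remaining 19U)
S7 (24U) → rack 4 (remaining 18U)
S8 (22U) → rack 5 (remaining 20U)
S9 (4U) → rack 1 (remaining 1U)
S10 (12U) → rack 3 (remaining 7U)
S11 (4U) → rack 2 (remaining 3U)
S12 (29U) → rack 6 (remaining 13U)
S13 (26U) → rack 7 (remaining 16U)
S14 (24U) → rack 8 (remaining 18U)
S15 (29U) → rack 9 (remaining 13U)
S16 (11U) → rack 4 (remaining 7U)
S17 (9U) → rack 5 (remaining 11U)
9 racks × 42U = 378U; used 289U; unused 89U.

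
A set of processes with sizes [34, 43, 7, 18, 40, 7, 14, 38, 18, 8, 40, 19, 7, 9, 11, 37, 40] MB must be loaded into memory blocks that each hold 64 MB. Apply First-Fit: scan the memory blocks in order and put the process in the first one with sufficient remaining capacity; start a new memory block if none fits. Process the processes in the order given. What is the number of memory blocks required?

7

34 MB → memory block 1 (remaining 30 MB)
43 MB → memory block 2 (remaining 21 MB)
7 MB → memory block 1 (remaining 23 MB)
18 MB → memory block 1 (remaining 5 MB)
40 MB → memory block 3 (remaining 24 MB)
7 MB → memory block 2 (remaining 14 MB)
14 MB → memory block 2 (remaining 0 MB)
38 MB → memory block 4 (remaining 26 MB)
18 MB → memory block 3 (remaining 6 MB)
8 MB → memory block 4 (remaining 18 MB)
40 MB → memory block 5 (remaining 24 MB)
19 MB → memory block 5 (remaining 5 MB)
7 MB → memory block 4 (remaining 11 MB)
9 MB → memory block 4 (remaining 2 MB)
11 MB → memory block 6 (remaining 53 MB)
37 MB → memory block 6 (remaining 16 MB)
40 MB → memory block 7 (remaining 24 MB)
Final memory blocks: [34,7,18] [43,7,14] [40,18] [38,8,7,9] [40,19] [11,37] [40].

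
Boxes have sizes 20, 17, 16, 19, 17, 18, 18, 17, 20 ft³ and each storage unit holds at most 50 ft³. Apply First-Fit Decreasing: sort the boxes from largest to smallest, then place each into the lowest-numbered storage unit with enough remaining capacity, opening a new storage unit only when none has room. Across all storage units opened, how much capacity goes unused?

Sorted descending: 20, 20, 19, 18, 18, 17, 17, 17, 16.
storage unit 1: place 20 ft³, 30 ft³ left
storage unit 1: place 20 ft³, 10 ft³ left
storage unit 2: place 19 ft³, 31 ft³ left
storage unit 2: place 18 ft³, 13 ft³ left
storage unit 3: place 18 ft³, 32 ft³ left
storage unit 3: place 17 ft³, 15 ft³ left
storage unit 4: place 17 ft³, 33 ft³ left
storage unit 4: place 17 ft³, 16 ft³ left
storage unit 4: place 16 ft³, 0 ft³ left
4 storage units × 50 ft³ = 200 ft³; used 162 ft³; unused 38 ft³.

38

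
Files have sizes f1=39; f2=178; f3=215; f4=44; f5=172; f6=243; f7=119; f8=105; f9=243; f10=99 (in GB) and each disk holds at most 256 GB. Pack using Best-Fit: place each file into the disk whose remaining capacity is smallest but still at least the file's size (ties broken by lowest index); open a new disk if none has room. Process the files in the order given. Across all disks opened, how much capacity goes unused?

Put f1 (39 GB) in disk 1; 217 GB remain.
Put f2 (178 GB) in disk 1; 39 GB remain.
Put f3 (215 GB) in disk 2; 41 GB remain.
Put f4 (44 GB) in disk 3; 212 GB remain.
Put f5 (172 GB) in disk 3; 40 GB remain.
Put f6 (243 GB) in disk 4; 13 GB remain.
Put f7 (119 GB) in disk 5; 137 GB remain.
Put f8 (105 GB) in disk 5; 32 GB remain.
Put f9 (243 GB) in disk 6; 13 GB remain.
Put f10 (99 GB) in disk 7; 157 GB remain.
7 disks × 256 GB = 1792 GB; used 1457 GB; unused 335 GB.

335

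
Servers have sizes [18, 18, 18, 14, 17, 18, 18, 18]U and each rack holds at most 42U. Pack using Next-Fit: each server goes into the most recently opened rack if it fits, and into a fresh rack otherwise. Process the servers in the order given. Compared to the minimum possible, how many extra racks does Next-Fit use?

Next-Fit: [18,18] [18,14] [17,18] [18,18] → 4 racks.
Total size 139U; any packing needs at least ⌈139/42⌉ = 4 racks.
So 4 is already optimal.

0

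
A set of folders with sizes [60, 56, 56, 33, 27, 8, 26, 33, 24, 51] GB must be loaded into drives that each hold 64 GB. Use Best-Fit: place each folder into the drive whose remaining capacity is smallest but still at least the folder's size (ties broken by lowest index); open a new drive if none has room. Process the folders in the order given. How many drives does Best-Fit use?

drive 1: place 60 GB, 4 GB left
drive 2: place 56 GB, 8 GB left
drive 3: place 56 GB, 8 GB left
drive 4: place 33 GB, 31 GB left
drive 4: place 27 GB, 4 GB left
drive 2: place 8 GB, 0 GB left
drive 5: place 26 GB, 38 GB left
drive 5: place 33 GB, 5 GB left
drive 6: place 24 GB, 40 GB left
drive 7: place 51 GB, 13 GB left
Final drives: [60] [56,8] [56] [33,27] [26,33] [24] [51].

7 drives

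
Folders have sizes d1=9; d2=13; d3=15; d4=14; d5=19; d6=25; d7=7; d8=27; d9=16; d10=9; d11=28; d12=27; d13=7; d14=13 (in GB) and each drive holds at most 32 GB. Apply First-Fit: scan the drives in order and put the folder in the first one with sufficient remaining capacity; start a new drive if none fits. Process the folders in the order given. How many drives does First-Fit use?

d1 (9 GB) → drive 1 (remaining 23 GB)
d2 (13 GB) → drive 1 (remaining 10 GB)
d3 (15 GB) → drive 2 (remaining 17 GB)
d4 (14 GB) → drive 2 (remaining 3 GB)
d5 (19 GB) → drive 3 (remaining 13 GB)
d6 (25 GB) → drive 4 (remaining 7 GB)
d7 (7 GB) → drive 1 (remaining 3 GB)
d8 (27 GB) → drive 5 (remaining 5 GB)
d9 (16 GB) → drive 6 (remaining 16 GB)
d10 (9 GB) → drive 3 (remaining 4 GB)
d11 (28 GB) → drive 7 (remaining 4 GB)
d12 (27 GB) → drive 8 (remaining 5 GB)
d13 (7 GB) → drive 4 (remaining 0 GB)
d14 (13 GB) → drive 6 (remaining 3 GB)
Final drives: [9,13,7] [15,14] [19,9] [25,7] [27] [16,13] [28] [27].

8 drives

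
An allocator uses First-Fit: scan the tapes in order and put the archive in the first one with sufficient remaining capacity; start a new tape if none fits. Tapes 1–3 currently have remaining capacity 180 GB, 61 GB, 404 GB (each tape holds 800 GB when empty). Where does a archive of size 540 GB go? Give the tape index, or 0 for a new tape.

No tape has ≥ 540 GB free, so a new tape is opened.

0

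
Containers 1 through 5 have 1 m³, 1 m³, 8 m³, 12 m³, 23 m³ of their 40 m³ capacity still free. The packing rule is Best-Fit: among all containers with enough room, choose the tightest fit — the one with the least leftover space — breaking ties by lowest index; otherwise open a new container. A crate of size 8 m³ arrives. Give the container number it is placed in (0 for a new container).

3

Containers with room: container 3 (8 m³), container 4 (12 m³), container 5 (23 m³).
Tightest fit is container 3 with 8 m³ free.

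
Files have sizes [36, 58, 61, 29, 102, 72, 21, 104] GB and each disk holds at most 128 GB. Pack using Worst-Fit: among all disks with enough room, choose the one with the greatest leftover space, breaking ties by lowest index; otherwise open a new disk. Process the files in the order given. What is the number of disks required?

36 GB → disk 1 (remaining 92 GB)
58 GB → disk 1 (remaining 34 GB)
61 GB → disk 2 (remaining 67 GB)
29 GB → disk 2 (remaining 38 GB)
102 GB → disk 3 (remaining 26 GB)
72 GB → disk 4 (remaining 56 GB)
21 GB → disk 4 (remaining 35 GB)
104 GB → disk 5 (remaining 24 GB)
Final disks: [36,58] [61,29] [102] [72,21] [104].

5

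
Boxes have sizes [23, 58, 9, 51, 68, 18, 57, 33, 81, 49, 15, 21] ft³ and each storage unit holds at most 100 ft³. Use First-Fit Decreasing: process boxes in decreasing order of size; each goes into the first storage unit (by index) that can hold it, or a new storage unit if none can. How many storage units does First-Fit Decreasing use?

5

Sorted descending: 81, 68, 58, 57, 51, 49, 33, 23, 21, 18, 15, 9.
storage unit 1: place 81 ft³, 19 ft³ left
storage unit 2: place 68 ft³, 32 ft³ left
storage unit 3: place 58 ft³, 42 ft³ left
storage unit 4: place 57 ft³, 43 ft³ left
storage unit 5: place 51 ft³, 49 ft³ left
storage unit 5: place 49 ft³, 0 ft³ left
storage unit 3: place 33 ft³, 9 ft³ left
storage unit 2: place 23 ft³, 9 ft³ left
storage unit 4: place 21 ft³, 22 ft³ left
storage unit 1: place 18 ft³, 1 ft³ left
storage unit 4: place 15 ft³, 7 ft³ left
storage unit 2: place 9 ft³, 0 ft³ left
Final storage units: [81,18] [68,23,9] [58,33] [57,21,15] [51,49].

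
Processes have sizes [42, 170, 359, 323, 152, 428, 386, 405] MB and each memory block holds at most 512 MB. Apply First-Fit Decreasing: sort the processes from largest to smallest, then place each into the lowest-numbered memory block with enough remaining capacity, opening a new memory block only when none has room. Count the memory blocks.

5 memory blocks

Sorted descending: 428, 405, 386, 359, 323, 170, 152, 42.
Put 428 MB in memory block 1; 84 MB remain.
Put 405 MB in memory block 2; 107 MB remain.
Put 386 MB in memory block 3; 126 MB remain.
Put 359 MB in memory block 4; 153 MB remain.
Put 323 MB in memory block 5; 189 MB remain.
Put 170 MB in memory block 5; 19 MB remain.
Put 152 MB in memory block 4; 1 MB remain.
Put 42 MB in memory block 1; 42 MB remain.
Final memory blocks: [428,42] [405] [386] [359,152] [323,170].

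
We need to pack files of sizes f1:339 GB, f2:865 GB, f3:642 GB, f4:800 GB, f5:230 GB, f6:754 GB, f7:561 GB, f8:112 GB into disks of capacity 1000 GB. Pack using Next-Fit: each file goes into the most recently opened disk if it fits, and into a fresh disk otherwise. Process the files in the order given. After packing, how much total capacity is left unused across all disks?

f1 (339 GB) → disk 1 (remaining 661 GB)
f2 (865 GB) → disk 2 (remaining 135 GB)
f3 (642 GB) → disk 3 (remaining 358 GB)
f4 (800 GB) → disk 4 (remaining 200 GB)
f5 (230 GB) → disk 5 (remaining 770 GB)
f6 (754 GB) → disk 5 (remaining 16 GB)
f7 (561 GB) → disk 6 (remaining 439 GB)
f8 (112 GB) → disk 6 (remaining 327 GB)
6 disks × 1000 GB = 6000 GB; used 4303 GB; unused 1697 GB.

1697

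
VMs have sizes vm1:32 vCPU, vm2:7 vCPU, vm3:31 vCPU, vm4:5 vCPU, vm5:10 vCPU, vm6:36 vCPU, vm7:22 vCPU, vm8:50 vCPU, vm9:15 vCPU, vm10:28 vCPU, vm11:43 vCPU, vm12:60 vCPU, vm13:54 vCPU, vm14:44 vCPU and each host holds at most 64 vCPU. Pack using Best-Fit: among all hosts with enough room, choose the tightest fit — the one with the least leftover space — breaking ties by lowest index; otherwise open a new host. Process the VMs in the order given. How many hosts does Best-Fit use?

Put vm1 (32 vCPU) in host 1; 32 vCPU remain.
Put vm2 (7 vCPU) in host 1; 25 vCPU remain.
Put vm3 (31 vCPU) in host 2; 33 vCPU remain.
Put vm4 (5 vCPU) in host 1; 20 vCPU remain.
Put vm5 (10 vCPU) in host 1; 10 vCPU remain.
Put vm6 (36 vCPU) in host 3; 28 vCPU remain.
Put vm7 (22 vCPU) in host 3; 6 vCPU remain.
Put vm8 (50 vCPU) in host 4; 14 vCPU remain.
Put vm9 (15 vCPU) in host 2; 18 vCPU remain.
Put vm10 (28 vCPU) in host 5; 36 vCPU remain.
Put vm11 (43 vCPU) in host 6; 21 vCPU remain.
Put vm12 (60 vCPU) in host 7; 4 vCPU remain.
Put vm13 (54 vCPU) in host 8; 10 vCPU remain.
Put vm14 (44 vCPU) in host 9; 20 vCPU remain.
Final hosts: [32,7,5,10] [31,15] [36,22] [50] [28] [43] [60] [54] [44].

9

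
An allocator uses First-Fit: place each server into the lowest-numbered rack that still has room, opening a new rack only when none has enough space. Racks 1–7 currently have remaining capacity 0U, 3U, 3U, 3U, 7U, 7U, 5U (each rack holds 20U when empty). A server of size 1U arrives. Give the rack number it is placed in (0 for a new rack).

2

Racks with room: rack 2 (3U), rack 3 (3U), rack 4 (3U), rack 5 (7U), rack 6 (7U), rack 7 (5U).
The first with room is rack 2.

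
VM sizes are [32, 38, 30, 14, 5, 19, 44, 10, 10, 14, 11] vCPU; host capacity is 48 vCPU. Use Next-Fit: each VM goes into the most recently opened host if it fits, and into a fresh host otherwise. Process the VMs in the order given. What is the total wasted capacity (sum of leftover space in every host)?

Put 32 vCPU in host 1; 16 vCPU remain.
Put 38 vCPU in host 2; 10 vCPU remain.
Put 30 vCPU in host 3; 18 vCPU remain.
Put 14 vCPU in host 3; 4 vCPU remain.
Put 5 vCPU in host 4; 43 vCPU remain.
Put 19 vCPU in host 4; 24 vCPU remain.
Put 44 vCPU in host 5; 4 vCPU remain.
Put 10 vCPU in host 6; 38 vCPU remain.
Put 10 vCPU in host 6; 28 vCPU remain.
Put 14 vCPU in host 6; 14 vCPU remain.
Put 11 vCPU in host 6; 3 vCPU remain.
6 hosts × 48 vCPU = 288 vCPU; used 227 vCPU; unused 61 vCPU.

61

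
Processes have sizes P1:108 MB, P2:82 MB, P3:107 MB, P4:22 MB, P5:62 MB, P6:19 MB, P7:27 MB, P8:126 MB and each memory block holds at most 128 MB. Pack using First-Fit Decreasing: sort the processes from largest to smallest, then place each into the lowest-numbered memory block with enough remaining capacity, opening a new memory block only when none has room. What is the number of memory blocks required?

5

Sorted descending: 126, 108, 107, 82, 62, 27, 22, 19.
126 MB → memory block 1 (remaining 2 MB)
108 MB → memory block 2 (remaining 20 MB)
107 MB → memory block 3 (remaining 21 MB)
82 MB → memory block 4 (remaining 46 MB)
62 MB → memory block 5 (remaining 66 MB)
27 MB → memory block 4 (remaining 19 MB)
22 MB → memory block 5 (remaining 44 MB)
19 MB → memory block 2 (remaining 1 MB)
Final memory blocks: [126] [108,19] [107] [82,27] [62,22].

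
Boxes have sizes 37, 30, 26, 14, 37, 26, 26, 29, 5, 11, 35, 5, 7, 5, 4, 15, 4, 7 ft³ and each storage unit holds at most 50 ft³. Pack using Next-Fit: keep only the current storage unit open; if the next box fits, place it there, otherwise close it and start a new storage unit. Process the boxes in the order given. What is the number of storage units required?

9

storage unit 1: place 37 ft³, 13 ft³ left
storage unit 2: place 30 ft³, 20 ft³ left
storage unit 3: place 26 ft³, 24 ft³ left
storage unit 3: place 14 ft³, 10 ft³ left
storage unit 4: place 37 ft³, 13 ft³ left
storage unit 5: place 26 ft³, 24 ft³ left
storage unit 6: place 26 ft³, 24 ft³ left
storage unit 7: place 29 ft³, 21 ft³ left
storage unit 7: place 5 ft³, 16 ft³ left
storage unit 7: place 11 ft³, 5 ft³ left
storage unit 8: place 35 ft³, 15 ft³ left
storage unit 8: place 5 ft³, 10 ft³ left
storage unit 8: place 7 ft³, 3 ft³ left
storage unit 9: place 5 ft³, 45 ft³ left
storage unit 9: place 4 ft³, 41 ft³ left
storage unit 9: place 15 ft³, 26 ft³ left
storage unit 9: place 4 ft³, 22 ft³ left
storage unit 9: place 7 ft³, 15 ft³ left
Final storage units: [37] [30] [26,14] [37] [26] [26] [29,5,11] [35,5,7] [5,4,15,4,7].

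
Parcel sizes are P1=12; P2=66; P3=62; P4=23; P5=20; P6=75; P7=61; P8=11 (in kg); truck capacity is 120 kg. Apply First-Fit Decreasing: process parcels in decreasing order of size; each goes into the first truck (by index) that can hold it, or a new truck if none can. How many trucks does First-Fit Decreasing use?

Sorted descending: 75, 66, 62, 61, 23, 20, 12, 11.
Put 75 kg in truck 1; 45 kg remain.
Put 66 kg in truck 2; 54 kg remain.
Put 62 kg in truck 3; 58 kg remain.
Put 61 kg in truck 4; 59 kg remain.
Put 23 kg in truck 1; 22 kg remain.
Put 20 kg in truck 1; 2 kg remain.
Put 12 kg in truck 2; 42 kg remain.
Put 11 kg in truck 2; 31 kg remain.

4 trucks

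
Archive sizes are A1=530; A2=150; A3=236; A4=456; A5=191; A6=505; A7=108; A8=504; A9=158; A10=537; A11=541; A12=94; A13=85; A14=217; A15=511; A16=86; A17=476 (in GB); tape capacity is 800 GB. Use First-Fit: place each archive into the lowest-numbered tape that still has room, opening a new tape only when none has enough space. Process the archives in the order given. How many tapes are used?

A1 (530 GB) → tape 1 (remaining 270 GB)
A2 (150 GB) → tape 1 (remaining 120 GB)
A3 (236 GB) → tape 2 (remaining 564 GB)
A4 (456 GB) → tape 2 (remaining 108 GB)
A5 (191 GB) → tape 3 (remaining 609 GB)
A6 (505 GB) → tape 3 (remaining 104 GB)
A7 (108 GB) → tape 1 (remaining 12 GB)
A8 (504 GB) → tape 4 (remaining 296 GB)
A9 (158 GB) → tape 4 (remaining 138 GB)
A10 (537 GB) → tape 5 (remaining 263 GB)
A11 (541 GB) → tape 6 (remaining 259 GB)
A12 (94 GB) → tape 2 (remaining 14 GB)
A13 (85 GB) → tape 3 (remaining 19 GB)
A14 (217 GB) → tape 5 (remaining 46 GB)
A15 (511 GB) → tape 7 (remaining 289 GB)
A16 (86 GB) → tape 4 (remaining 52 GB)
A17 (476 GB) → tape 8 (remaining 324 GB)

8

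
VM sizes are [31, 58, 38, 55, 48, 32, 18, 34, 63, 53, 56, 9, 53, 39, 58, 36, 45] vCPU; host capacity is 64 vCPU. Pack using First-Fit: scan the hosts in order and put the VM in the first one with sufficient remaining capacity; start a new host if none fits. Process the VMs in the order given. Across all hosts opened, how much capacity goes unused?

170

Put 31 vCPU in host 1; 33 vCPU remain.
Put 58 vCPU in host 2; 6 vCPU remain.
Put 38 vCPU in host 3; 26 vCPU remain.
Put 55 vCPU in host 4; 9 vCPU remain.
Put 48 vCPU in host 5; 16 vCPU remain.
Put 32 vCPU in host 1; 1 vCPU remain.
Put 18 vCPU in host 3; 8 vCPU remain.
Put 34 vCPU in host 6; 30 vCPU remain.
Put 63 vCPU in host 7; 1 vCPU remain.
Put 53 vCPU in host 8; 11 vCPU remain.
Put 56 vCPU in host 9; 8 vCPU remain.
Put 9 vCPU in host 4; 0 vCPU remain.
Put 53 vCPU in host 10; 11 vCPU remain.
Put 39 vCPU in host 11; 25 vCPU remain.
Put 58 vCPU in host 12; 6 vCPU remain.
Put 36 vCPU in host 13; 28 vCPU remain.
Put 45 vCPU in host 14; 19 vCPU remain.
14 hosts × 64 vCPU = 896 vCPU; used 726 vCPU; unused 170 vCPU.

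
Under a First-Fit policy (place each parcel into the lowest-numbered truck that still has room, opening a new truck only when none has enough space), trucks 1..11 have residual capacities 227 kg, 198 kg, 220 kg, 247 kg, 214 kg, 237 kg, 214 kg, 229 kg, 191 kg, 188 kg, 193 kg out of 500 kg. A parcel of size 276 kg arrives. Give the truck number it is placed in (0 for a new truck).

0

No truck has ≥ 276 kg free, so a new truck is opened.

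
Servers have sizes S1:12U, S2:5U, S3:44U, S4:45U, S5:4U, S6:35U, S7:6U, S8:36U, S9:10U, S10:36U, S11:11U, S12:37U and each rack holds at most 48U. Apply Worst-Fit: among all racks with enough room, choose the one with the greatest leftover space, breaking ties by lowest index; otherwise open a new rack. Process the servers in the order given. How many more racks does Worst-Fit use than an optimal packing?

1

Worst-Fit: [12,5,4,6,10] [44] [45] [35,11] [36] [36] [37] → 7 racks.
Total size 281U; any packing needs at least ⌈281/48⌉ = 6 racks.
An optimal packing achieves that bound: [45] [44,4] [37,11] [36,12] [36,10] [35,6,5] → 6 racks.
Excess: 7 − 6 = 1.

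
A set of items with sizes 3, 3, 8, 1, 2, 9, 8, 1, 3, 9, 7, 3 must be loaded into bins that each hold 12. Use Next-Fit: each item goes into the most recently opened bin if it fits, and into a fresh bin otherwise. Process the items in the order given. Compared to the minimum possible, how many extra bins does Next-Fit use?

1

Next-Fit: [3,3] [8,1,2] [9] [8,1,3] [9] [7,3] → 6 bins.
Total size 57; any packing needs at least ⌈57/12⌉ = 5 bins.
An optimal packing achieves that bound: [9,3] [9,3] [8,3,1] [8,3,1] [7,2] → 5 bins.
Excess: 6 − 5 = 1.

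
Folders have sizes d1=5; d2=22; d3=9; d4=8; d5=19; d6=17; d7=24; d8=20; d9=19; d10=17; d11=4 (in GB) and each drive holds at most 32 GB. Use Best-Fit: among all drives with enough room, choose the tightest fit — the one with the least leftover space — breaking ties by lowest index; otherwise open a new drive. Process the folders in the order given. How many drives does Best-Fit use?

8 drives

d1 (5 GB) → drive 1 (remaining 27 GB)
d2 (22 GB) → drive 1 (remaining 5 GB)
d3 (9 GB) → drive 2 (remaining 23 GB)
d4 (8 GB) → drive 2 (remaining 15 GB)
d5 (19 GB) → drive 3 (remaining 13 GB)
d6 (17 GB) → drive 4 (remaining 15 GB)
d7 (24 GB) → drive 5 (remaining 8 GB)
d8 (20 GB) → drive 6 (remaining 12 GB)
d9 (19 GB) → drive 7 (remaining 13 GB)
d10 (17 GB) → drive 8 (remaining 15 GB)
d11 (4 GB) → drive 1 (remaining 1 GB)
Final drives: [5,22,4] [9,8] [19] [17] [24] [20] [19] [17].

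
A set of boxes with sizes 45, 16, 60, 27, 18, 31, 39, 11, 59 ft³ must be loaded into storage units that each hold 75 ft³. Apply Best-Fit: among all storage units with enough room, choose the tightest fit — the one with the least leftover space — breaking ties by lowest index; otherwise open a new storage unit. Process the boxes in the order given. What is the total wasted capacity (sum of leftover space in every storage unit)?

Put 45 ft³ in storage unit 1; 30 ft³ remain.
Put 16 ft³ in storage unit 1; 14 ft³ remain.
Put 60 ft³ in storage unit 2; 15 ft³ remain.
Put 27 ft³ in storage unit 3; 48 ft³ remain.
Put 18 ft³ in storage unit 3; 30 ft³ remain.
Put 31 ft³ in storage unit 4; 44 ft³ remain.
Put 39 ft³ in storage unit 4; 5 ft³ remain.
Put 11 ft³ in storage unit 1; 3 ft³ remain.
Put 59 ft³ in storage unit 5; 16 ft³ remain.
5 storage units × 75 ft³ = 375 ft³; used 306 ft³; unused 69 ft³.

69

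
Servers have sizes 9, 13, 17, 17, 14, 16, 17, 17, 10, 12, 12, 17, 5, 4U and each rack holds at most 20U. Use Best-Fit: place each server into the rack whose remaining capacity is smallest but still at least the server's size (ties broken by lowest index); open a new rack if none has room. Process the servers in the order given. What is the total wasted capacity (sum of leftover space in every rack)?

40

Put 9U in rack 1; 11U remain.
Put 13U in rack 2; 7U remain.
Put 17U in rack 3; 3U remain.
Put 17U in rack 4; 3U remain.
Put 14U in rack 5; 6U remain.
Put 16U in rack 6; 4U remain.
Put 17U in rack 7; 3U remain.
Put 17U in rack 8; 3U remain.
Put 10U in rack 1; 1U remain.
Put 12U in rack 9; 8U remain.
Put 12U in rack 10; 8U remain.
Put 17U in rack 11; 3U remain.
Put 5U in rack 5; 1U remain.
Put 4U in rack 6; 0U remain.
11 racks × 20U = 220U; used 180U; unused 40U.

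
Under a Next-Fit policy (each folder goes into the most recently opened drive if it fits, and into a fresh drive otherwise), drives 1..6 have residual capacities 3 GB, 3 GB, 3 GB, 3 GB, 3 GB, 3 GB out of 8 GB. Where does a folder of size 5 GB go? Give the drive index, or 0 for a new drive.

Next-Fit only looks at drive 6, which has 3 GB free.
5 GB does not fit, so a new drive is opened.

0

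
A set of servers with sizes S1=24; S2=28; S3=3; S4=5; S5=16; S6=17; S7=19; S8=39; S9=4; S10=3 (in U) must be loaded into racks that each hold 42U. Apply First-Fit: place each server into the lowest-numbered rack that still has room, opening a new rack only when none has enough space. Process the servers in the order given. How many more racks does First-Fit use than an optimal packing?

1

First-Fit: [24,3,5,4,3] [28] [16,17] [19] [39] → 5 racks.
Total size 158U; any packing needs at least ⌈158/42⌉ = 4 racks.
An optimal packing achieves that bound: [39,3] [28,5,4,3] [24,17] [19,16] → 4 racks.
Excess: 5 − 4 = 1.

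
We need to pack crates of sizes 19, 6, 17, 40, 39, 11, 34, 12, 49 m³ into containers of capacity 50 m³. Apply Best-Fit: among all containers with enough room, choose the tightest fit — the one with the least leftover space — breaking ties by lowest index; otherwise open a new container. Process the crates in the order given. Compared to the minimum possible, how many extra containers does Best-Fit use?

Best-Fit: [19,6,17] [40] [39,11] [34,12] [49] → 5 containers.
Total size 227 m³; any packing needs at least ⌈227/50⌉ = 5 containers.
So 5 is already optimal.

0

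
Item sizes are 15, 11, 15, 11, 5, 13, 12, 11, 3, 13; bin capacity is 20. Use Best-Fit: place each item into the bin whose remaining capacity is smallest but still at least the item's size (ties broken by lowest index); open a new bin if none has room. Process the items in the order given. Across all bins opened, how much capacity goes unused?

bin 1: place 15, 5 left
bin 2: place 11, 9 left
bin 3: place 15, 5 left
bin 4: place 11, 9 left
bin 1: place 5, 0 left
bin 5: place 13, 7 left
bin 6: place 12, 8 left
bin 7: place 11, 9 left
bin 3: place 3, 2 left
bin 8: place 13, 7 left
8 bins × 20 = 160; used 109; unused 51.

51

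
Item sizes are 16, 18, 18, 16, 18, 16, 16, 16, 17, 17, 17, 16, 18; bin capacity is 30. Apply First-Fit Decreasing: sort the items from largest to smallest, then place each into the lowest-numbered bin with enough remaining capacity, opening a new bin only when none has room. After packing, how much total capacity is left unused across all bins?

Sorted descending: 18, 18, 18, 18, 17, 17, 17, 16, 16, 16, 16, 16, 16.
bin 1: place 18, 12 left
bin 2: place 18, 12 left
bin 3: place 18, 12 left
bin 4: place 18, 12 left
bin 5: place 17, 13 left
bin 6: place 17, 13 left
bin 7: place 17, 13 left
bin 8: place 16, 14 left
bin 9: place 16, 14 left
bin 10: place 16, 14 left
bin 11: place 16, 14 left
bin 12: place 16, 14 left
bin 13: place 16, 14 left
13 bins × 30 = 390; used 219; unused 171.

171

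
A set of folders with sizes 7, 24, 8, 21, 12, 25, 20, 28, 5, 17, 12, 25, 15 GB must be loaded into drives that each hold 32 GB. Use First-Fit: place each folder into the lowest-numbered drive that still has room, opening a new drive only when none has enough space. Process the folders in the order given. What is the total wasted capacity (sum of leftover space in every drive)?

Put 7 GB in drive 1; 25 GB remain.
Put 24 GB in drive 1; 1 GB remain.
Put 8 GB in drive 2; 24 GB remain.
Put 21 GB in drive 2; 3 GB remain.
Put 12 GB in drive 3; 20 GB remain.
Put 25 GB in drive 4; 7 GB remain.
Put 20 GB in drive 3; 0 GB remain.
Put 28 GB in drive 5; 4 GB remain.
Put 5 GB in drive 4; 2 GB remain.
Put 17 GB in drive 6; 15 GB remain.
Put 12 GB in drive 6; 3 GB remain.
Put 25 GB in drive 7; 7 GB remain.
Put 15 GB in drive 8; 17 GB remain.
8 drives × 32 GB = 256 GB; used 219 GB; unused 37 GB.

37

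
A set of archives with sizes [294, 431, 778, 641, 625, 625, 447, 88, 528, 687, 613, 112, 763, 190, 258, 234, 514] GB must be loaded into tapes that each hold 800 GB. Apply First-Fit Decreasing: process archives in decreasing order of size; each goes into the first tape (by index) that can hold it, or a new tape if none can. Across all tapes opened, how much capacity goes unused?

Sorted descending: 778, 763, 687, 641, 625, 625, 613, 528, 514, 447, 431, 294, 258, 234, 190, 112, 88.
778 GB → tape 1 (remaining 22 GB)
763 GB → tape 2 (remaining 37 GB)
687 GB → tape 3 (remaining 113 GB)
641 GB → tape 4 (remaining 159 GB)
625 GB → tape 5 (remaining 175 GB)
625 GB → tape 6 (remaining 175 GB)
613 GB → tape 7 (remaining 187 GB)
528 GB → tape 8 (remaining 272 GB)
514 GB → tape 9 (remaining 286 GB)
447 GB → tape 10 (remaining 353 GB)
431 GB → tape 11 (remaining 369 GB)
294 GB → tape 10 (remaining 59 GB)
258 GB → tape 8 (remaining 14 GB)
234 GB → tape 9 (remaining 52 GB)
190 GB → tape 11 (remaining 179 GB)
112 GB → tape 3 (remaining 1 GB)
88 GB → tape 4 (remaining 71 GB)
11 tapes × 800 GB = 8800 GB; used 7828 GB; unused 972 GB.

972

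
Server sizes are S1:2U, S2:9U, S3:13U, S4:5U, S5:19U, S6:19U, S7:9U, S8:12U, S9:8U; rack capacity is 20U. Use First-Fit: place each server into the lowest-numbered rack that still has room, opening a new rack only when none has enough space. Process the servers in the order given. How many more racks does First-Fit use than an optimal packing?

First-Fit: [2,9,5] [13] [19] [19] [9,8] [12] → 6 racks.
Total size 96U; any packing needs at least ⌈96/20⌉ = 5 racks.
An optimal packing achieves that bound: [19] [19] [13,5,2] [12,8] [9,9] → 5 racks.
Excess: 6 − 5 = 1.

1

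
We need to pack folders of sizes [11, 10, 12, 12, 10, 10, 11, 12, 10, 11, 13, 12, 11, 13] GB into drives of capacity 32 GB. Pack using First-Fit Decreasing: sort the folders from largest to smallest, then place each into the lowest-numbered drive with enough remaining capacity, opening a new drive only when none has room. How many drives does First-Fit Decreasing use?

6

Sorted descending: 13, 13, 12, 12, 12, 12, 11, 11, 11, 11, 10, 10, 10, 10.
13 GB → drive 1 (remaining 19 GB)
13 GB → drive 1 (remaining 6 GB)
12 GB → drive 2 (remaining 20 GB)
12 GB → drive 2 (remaining 8 GB)
12 GB → drive 3 (remaining 20 GB)
12 GB → drive 3 (remaining 8 GB)
11 GB → drive 4 (remaining 21 GB)
11 GB → drive 4 (remaining 10 GB)
11 GB → drive 5 (remaining 21 GB)
11 GB → drive 5 (remaining 10 GB)
10 GB → drive 4 (remaining 0 GB)
10 GB → drive 5 (remaining 0 GB)
10 GB → drive 6 (remaining 22 GB)
10 GB → drive 6 (remaining 12 GB)
Final drives: [13,13] [12,12] [12,12] [11,11,10] [11,11,10] [10,10].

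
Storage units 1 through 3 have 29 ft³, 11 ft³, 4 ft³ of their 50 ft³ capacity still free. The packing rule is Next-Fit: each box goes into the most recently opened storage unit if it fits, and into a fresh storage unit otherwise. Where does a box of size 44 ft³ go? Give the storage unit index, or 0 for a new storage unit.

0

Next-Fit only looks at storage unit 3, which has 4 ft³ free.
44 ft³ does not fit, so a new storage unit is opened.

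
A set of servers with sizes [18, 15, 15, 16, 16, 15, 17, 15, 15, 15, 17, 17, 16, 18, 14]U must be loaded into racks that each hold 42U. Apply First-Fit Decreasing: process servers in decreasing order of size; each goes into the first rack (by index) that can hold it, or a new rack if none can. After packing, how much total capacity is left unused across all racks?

Sorted descending: 18, 18, 17, 17, 17, 16, 16, 16, 15, 15, 15, 15, 15, 15, 14.
Put 18U in rack 1; 24U remain.
Put 18U in rack 1; 6U remain.
Put 17U in rack 2; 25U remain.
Put 17U in rack 2; 8U remain.
Put 17U in rack 3; 25U remain.
Put 16U in rack 3; 9U remain.
Put 16U in rack 4; 26U remain.
Put 16U in rack 4; 10U remain.
Put 15U in rack 5; 27U remain.
Put 15U in rack 5; 12U remain.
Put 15U in rack 6; 27U remain.
Put 15U in rack 6; 12U remain.
Put 15U in rack 7; 27U remain.
Put 15U in rack 7; 12U remain.
Put 14U in rack 8; 28U remain.
8 racks × 42U = 336U; used 239U; unused 97U.

97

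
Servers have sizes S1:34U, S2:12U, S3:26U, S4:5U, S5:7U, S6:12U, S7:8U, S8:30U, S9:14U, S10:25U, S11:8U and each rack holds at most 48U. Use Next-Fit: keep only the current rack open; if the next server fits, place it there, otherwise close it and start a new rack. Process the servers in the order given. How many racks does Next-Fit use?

5

Put S1 (34U) in rack 1; 14U remain.
Put S2 (12U) in rack 1; 2U remain.
Put S3 (26U) in rack 2; 22U remain.
Put S4 (5U) in rack 2; 17U remain.
Put S5 (7U) in rack 2; 10U remain.
Put S6 (12U) in rack 3; 36U remain.
Put S7 (8U) in rack 3; 28U remain.
Put S8 (30U) in rack 4; 18U remain.
Put S9 (14U) in rack 4; 4U remain.
Put S10 (25U) in rack 5; 23U remain.
Put S11 (8U) in rack 5; 15U remain.
Final racks: [34,12] [26,5,7] [12,8] [30,14] [25,8].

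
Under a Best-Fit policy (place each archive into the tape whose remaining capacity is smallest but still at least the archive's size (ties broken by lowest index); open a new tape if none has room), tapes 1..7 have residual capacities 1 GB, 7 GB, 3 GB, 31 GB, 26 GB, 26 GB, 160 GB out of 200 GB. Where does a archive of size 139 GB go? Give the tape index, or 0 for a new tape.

Tapes with room: tape 7 (160 GB).
Tightest fit is tape 7 with 160 GB free.

7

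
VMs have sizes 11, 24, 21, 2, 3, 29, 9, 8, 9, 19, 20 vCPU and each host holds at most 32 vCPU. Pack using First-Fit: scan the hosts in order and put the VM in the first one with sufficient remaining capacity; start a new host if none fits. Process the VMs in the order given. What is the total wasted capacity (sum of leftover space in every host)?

37

Put 11 vCPU in host 1; 21 vCPU remain.
Put 24 vCPU in host 2; 8 vCPU remain.
Put 21 vCPU in host 1; 0 vCPU remain.
Put 2 vCPU in host 2; 6 vCPU remain.
Put 3 vCPU in host 2; 3 vCPU remain.
Put 29 vCPU in host 3; 3 vCPU remain.
Put 9 vCPU in host 4; 23 vCPU remain.
Put 8 vCPU in host 4; 15 vCPU remain.
Put 9 vCPU in host 4; 6 vCPU remain.
Put 19 vCPU in host 5; 13 vCPU remain.
Put 20 vCPU in host 6; 12 vCPU remain.
6 hosts × 32 vCPU = 192 vCPU; used 155 vCPU; unused 37 vCPU.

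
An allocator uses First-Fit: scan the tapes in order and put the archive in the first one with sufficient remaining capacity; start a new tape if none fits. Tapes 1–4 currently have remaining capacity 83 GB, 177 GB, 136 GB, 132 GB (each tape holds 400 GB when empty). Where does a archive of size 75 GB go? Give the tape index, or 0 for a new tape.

Tapes with room: tape 1 (83 GB), tape 2 (177 GB), tape 3 (136 GB), tape 4 (132 GB).
The first with room is tape 1.

1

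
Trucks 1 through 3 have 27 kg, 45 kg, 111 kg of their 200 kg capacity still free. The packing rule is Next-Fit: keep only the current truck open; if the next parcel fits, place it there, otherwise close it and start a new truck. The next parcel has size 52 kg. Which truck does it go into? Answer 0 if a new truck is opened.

Next-Fit only looks at truck 3, which has 111 kg free.
52 kg fits there.

3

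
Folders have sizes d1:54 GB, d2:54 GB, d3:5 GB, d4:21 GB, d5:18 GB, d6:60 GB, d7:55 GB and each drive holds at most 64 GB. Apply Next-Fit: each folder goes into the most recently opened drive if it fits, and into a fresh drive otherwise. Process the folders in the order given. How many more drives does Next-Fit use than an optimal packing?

Next-Fit: [54] [54,5] [21,18] [60] [55] → 5 drives.
Total size 267 GB; any packing needs at least ⌈267/64⌉ = 5 drives.
So 5 is already optimal.

0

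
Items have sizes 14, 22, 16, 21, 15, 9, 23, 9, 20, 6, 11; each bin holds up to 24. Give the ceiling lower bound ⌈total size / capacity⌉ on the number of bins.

Total size = 14 + 22 + 16 + 21 + 15 + 9 + 23 + 9 + 20 + 6 + 11 = 166.
⌈166 / 24⌉ = 7.

7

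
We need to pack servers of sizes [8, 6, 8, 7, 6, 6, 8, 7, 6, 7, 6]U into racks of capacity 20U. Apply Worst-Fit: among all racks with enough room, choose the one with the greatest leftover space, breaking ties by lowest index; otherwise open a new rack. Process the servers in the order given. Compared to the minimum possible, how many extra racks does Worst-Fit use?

0

Worst-Fit: [8,6,6] [8,7] [6,8,6] [7,6,7] → 4 racks.
Total size 75U; any packing needs at least ⌈75/20⌉ = 4 racks.
So 4 is already optimal.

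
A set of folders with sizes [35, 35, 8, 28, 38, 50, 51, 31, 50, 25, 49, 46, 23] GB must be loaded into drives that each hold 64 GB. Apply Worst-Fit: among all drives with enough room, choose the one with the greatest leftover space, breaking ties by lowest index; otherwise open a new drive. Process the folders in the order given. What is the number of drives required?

drive 1: place 35 GB, 29 GB left
drive 2: place 35 GB, 29 GB left
drive 1: place 8 GB, 21 GB left
drive 2: place 28 GB, 1 GB left
drive 3: place 38 GB, 26 GB left
drive 4: place 50 GB, 14 GB left
drive 5: place 51 GB, 13 GB left
drive 6: place 31 GB, 33 GB left
drive 7: place 50 GB, 14 GB left
drive 6: place 25 GB, 8 GB left
drive 8: place 49 GB, 15 GB left
drive 9: place 46 GB, 18 GB left
drive 3: place 23 GB, 3 GB left
Final drives: [35,8] [35,28] [38,23] [50] [51] [31,25] [50] [49] [46].

9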